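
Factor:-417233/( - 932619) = 3^(-1 )*223^1*293^( -1)*1061^( - 1 )*1871^1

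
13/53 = 13/53 = 0.25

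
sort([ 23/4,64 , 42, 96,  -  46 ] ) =[ - 46,23/4, 42,64, 96] 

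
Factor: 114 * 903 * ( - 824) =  - 2^4*3^2 * 7^1 *19^1 *43^1 * 103^1 =- 84824208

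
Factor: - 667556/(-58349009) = 2^2*17^1*9817^1*58349009^( - 1 ) 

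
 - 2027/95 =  - 2027/95 = -21.34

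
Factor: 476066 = 2^1*103^1  *2311^1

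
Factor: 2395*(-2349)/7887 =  - 1875285/2629=- 3^3 * 5^1 * 11^(- 1 )*29^1*239^( - 1)*479^1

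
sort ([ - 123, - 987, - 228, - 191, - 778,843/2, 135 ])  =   [ - 987, - 778, - 228, -191, - 123,135,  843/2]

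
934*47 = 43898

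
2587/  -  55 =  - 48 + 53/55 =-47.04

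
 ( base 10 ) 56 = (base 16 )38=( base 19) 2i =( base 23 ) 2A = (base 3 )2002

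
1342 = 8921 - 7579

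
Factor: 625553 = 97^1*6449^1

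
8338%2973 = 2392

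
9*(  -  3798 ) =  - 34182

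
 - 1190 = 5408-6598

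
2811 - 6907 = -4096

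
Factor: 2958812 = 2^2*23^1*29^1*1109^1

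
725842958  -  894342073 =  - 168499115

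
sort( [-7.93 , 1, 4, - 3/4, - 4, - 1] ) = [  -  7.93, - 4, - 1, - 3/4,1, 4 ] 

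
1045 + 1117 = 2162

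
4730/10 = 473 = 473.00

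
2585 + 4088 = 6673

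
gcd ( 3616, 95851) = 1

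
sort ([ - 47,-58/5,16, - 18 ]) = [ - 47,-18 , - 58/5,  16] 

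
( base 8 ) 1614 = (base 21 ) 215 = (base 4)32030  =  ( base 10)908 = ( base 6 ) 4112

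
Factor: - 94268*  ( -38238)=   2^3*3^1*6373^1*23567^1 = 3604619784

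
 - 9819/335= - 9819/335= - 29.31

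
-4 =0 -4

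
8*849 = 6792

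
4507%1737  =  1033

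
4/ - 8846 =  - 2/4423 = -0.00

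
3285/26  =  126 + 9/26 = 126.35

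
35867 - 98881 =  - 63014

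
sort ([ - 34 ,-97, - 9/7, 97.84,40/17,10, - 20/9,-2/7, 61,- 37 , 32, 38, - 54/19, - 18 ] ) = [ - 97, - 37, - 34, - 18, -54/19, - 20/9,-9/7 , - 2/7, 40/17, 10, 32,38, 61,97.84]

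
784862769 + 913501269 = 1698364038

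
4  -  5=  - 1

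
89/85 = 1+4/85 =1.05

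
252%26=18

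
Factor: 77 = 7^1 *11^1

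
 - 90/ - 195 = 6/13 = 0.46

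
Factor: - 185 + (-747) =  - 932 = -  2^2*233^1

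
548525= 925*593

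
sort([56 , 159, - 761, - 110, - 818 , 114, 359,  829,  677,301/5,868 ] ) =[ - 818, - 761,-110, 56 , 301/5, 114, 159,  359, 677,829,  868 ] 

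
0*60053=0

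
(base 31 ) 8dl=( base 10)8112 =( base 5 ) 224422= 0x1FB0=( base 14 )2d56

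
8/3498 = 4/1749 = 0.00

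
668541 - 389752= 278789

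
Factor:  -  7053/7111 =-3^1*13^( - 1 )*547^( - 1 )*2351^1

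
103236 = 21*4916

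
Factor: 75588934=2^1*37794467^1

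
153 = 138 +15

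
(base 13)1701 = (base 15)1006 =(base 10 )3381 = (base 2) 110100110101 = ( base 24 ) 5kl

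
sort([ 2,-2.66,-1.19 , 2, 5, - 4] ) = [-4 , - 2.66, - 1.19, 2,2,5] 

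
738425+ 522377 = 1260802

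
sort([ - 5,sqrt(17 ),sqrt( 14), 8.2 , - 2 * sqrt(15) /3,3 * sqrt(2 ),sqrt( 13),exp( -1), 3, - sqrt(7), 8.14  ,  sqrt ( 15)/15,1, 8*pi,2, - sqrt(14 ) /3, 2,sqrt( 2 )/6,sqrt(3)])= [ - 5, - sqrt( 7 ),-2*sqrt(15) /3,  -  sqrt(14) /3,sqrt ( 2 ) /6, sqrt(15) /15 , exp( - 1), 1,sqrt(3 ), 2,2 , 3,sqrt(13 ), sqrt( 14 ), sqrt(17) , 3*sqrt( 2), 8.14, 8.2,8*pi]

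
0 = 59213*0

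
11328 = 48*236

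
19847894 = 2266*8759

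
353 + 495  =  848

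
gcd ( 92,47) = 1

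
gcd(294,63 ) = 21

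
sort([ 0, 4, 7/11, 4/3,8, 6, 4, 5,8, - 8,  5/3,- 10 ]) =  [ - 10, - 8 , 0,7/11, 4/3, 5/3, 4, 4,5, 6,8, 8]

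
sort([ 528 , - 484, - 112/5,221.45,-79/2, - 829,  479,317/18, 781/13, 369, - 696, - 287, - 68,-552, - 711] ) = [ - 829,  -  711, - 696, - 552, - 484, - 287, - 68, - 79/2, - 112/5, 317/18, 781/13,221.45,369, 479,528 ]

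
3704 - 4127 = -423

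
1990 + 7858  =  9848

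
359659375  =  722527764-362868389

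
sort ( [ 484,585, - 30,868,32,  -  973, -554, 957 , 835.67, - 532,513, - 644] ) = [ - 973 , - 644,-554, - 532, - 30, 32, 484, 513, 585,835.67, 868, 957]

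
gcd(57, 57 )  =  57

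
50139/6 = 16713/2 = 8356.50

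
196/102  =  98/51 = 1.92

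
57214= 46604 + 10610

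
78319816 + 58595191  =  136915007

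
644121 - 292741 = 351380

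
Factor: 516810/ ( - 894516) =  - 2^ ( - 1 ) * 5^1 * 107^1*463^( - 1 )  =  - 535/926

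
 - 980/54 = -490/27 = - 18.15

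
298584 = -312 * ( - 957 ) 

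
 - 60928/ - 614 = 99 + 71/307 = 99.23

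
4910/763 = 4910/763 = 6.44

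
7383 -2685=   4698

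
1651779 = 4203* 393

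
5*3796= 18980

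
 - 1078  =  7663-8741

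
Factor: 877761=3^2 *17^1* 5737^1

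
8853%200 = 53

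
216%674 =216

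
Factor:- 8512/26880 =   -  19/60 = - 2^( - 2 )*3^( - 1 )*5^( - 1)*19^1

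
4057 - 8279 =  - 4222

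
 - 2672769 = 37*(-72237 )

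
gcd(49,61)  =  1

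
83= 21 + 62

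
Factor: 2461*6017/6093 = 3^ ( - 2 )*11^1*23^1*107^1*547^1 * 677^(  -  1) = 14807837/6093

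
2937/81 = 979/27 = 36.26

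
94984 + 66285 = 161269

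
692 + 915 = 1607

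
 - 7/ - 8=7/8= 0.88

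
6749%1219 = 654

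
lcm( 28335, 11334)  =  56670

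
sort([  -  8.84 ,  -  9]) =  [  -  9,  -  8.84 ] 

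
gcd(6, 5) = 1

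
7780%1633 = 1248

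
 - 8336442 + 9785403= 1448961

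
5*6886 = 34430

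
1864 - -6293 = 8157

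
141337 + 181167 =322504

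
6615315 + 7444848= 14060163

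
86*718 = 61748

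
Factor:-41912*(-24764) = 1037908768 = 2^5*13^2*31^1*41^1*151^1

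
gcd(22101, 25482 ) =3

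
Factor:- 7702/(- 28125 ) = 2^1 * 3^(-2)*5^(-5 )*3851^1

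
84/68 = 1 + 4/17 = 1.24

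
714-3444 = -2730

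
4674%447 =204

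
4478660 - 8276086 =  - 3797426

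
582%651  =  582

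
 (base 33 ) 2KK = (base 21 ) 6a2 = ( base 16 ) B2A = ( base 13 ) 13BB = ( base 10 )2858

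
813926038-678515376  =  135410662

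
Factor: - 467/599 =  - 467^1*599^( - 1) 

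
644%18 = 14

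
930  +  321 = 1251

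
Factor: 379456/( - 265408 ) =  - 539/377 = - 7^2*11^1*13^(  -  1 ) *29^ (-1) 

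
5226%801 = 420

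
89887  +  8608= 98495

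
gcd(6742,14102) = 2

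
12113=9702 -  -2411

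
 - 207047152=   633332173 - 840379325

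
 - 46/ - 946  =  23/473 = 0.05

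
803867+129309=933176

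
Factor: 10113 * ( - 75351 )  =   - 3^2*3371^1*25117^1  =  -762024663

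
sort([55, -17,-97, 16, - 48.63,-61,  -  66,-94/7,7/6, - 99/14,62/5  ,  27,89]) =[ - 97, - 66, - 61, - 48.63, - 17,-94/7,-99/14, 7/6,62/5, 16,  27,55, 89 ] 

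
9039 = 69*131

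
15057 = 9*1673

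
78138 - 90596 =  - 12458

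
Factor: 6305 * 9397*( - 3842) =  - 227631142570 = - 2^1*5^1*13^1*17^1  *97^1*113^1*9397^1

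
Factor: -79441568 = -2^5 * 557^1*4457^1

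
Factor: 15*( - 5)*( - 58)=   4350 = 2^1*3^1*5^2*29^1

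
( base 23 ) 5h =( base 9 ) 156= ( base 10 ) 132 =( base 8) 204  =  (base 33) 40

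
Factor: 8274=2^1 * 3^1 * 7^1 * 197^1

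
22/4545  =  22/4545=0.00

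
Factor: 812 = 2^2*7^1*29^1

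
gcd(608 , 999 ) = 1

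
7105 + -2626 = 4479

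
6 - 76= - 70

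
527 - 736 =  - 209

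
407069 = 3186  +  403883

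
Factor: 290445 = 3^1*5^1*17^2*67^1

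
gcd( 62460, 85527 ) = 9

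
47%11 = 3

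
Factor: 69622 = 2^1*7^1*4973^1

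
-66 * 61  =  - 4026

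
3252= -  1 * ( - 3252 ) 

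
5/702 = 5/702  =  0.01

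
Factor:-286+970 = 2^2 * 3^2*19^1 = 684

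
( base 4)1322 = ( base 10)122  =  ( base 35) 3H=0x7A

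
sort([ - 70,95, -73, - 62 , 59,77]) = [ - 73, - 70, - 62, 59,77, 95]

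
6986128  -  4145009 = 2841119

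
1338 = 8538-7200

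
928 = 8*116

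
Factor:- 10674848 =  - 2^5*333589^1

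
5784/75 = 77 + 3/25 = 77.12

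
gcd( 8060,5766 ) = 62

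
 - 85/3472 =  - 1 + 3387/3472=   - 0.02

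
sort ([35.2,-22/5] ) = [-22/5, 35.2] 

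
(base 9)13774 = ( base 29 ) b4f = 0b10010010100110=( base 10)9382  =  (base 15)2BA7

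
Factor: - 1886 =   -  2^1*23^1*41^1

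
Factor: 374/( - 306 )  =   -3^ ( - 2)*11^1 = - 11/9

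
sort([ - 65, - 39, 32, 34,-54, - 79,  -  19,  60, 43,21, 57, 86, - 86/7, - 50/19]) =[ - 79 ,  -  65,-54, - 39, - 19,  -  86/7, - 50/19,21, 32,34,43 , 57,60,86]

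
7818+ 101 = 7919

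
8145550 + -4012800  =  4132750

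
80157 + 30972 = 111129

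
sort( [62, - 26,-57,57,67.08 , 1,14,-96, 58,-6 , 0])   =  [-96, - 57 ,-26,-6,0,1,14,57,  58, 62,67.08]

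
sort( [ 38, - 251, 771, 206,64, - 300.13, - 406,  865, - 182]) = [ - 406, - 300.13, - 251, - 182,38,  64 , 206,771, 865] 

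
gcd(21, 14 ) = 7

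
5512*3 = 16536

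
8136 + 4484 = 12620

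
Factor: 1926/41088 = 3/64 = 2^(  -  6 ) * 3^1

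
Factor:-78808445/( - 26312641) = 5^1 * 15761689^1*26312641^( - 1)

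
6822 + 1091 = 7913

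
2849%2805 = 44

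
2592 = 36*72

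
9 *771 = 6939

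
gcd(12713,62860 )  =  1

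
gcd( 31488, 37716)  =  12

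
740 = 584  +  156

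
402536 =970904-568368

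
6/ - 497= - 6/497 = - 0.01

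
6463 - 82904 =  - 76441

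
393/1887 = 131/629 = 0.21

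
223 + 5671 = 5894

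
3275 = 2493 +782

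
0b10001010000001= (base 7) 34516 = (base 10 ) 8833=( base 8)21201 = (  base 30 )9OD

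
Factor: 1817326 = 2^1*7^1*271^1*479^1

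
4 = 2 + 2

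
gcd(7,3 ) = 1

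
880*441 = 388080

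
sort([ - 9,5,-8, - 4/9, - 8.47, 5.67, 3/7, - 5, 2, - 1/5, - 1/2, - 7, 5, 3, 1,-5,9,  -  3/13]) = [-9, - 8.47, - 8,-7, - 5, - 5, - 1/2, - 4/9, -3/13, - 1/5,3/7, 1, 2, 3, 5,  5,5.67, 9]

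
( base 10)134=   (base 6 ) 342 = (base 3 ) 11222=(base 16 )86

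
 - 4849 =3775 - 8624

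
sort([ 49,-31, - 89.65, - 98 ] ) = [ - 98, - 89.65, - 31, 49]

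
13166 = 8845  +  4321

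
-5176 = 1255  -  6431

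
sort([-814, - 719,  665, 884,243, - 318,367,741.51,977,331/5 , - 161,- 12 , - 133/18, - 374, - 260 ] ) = [ - 814, - 719,-374, - 318, - 260, - 161, - 12, - 133/18, 331/5,  243,  367  ,  665,741.51, 884, 977]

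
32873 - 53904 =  - 21031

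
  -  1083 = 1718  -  2801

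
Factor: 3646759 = 3646759^1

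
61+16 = 77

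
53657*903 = 48452271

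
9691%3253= 3185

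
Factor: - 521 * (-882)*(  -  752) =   -  2^5 * 3^2 * 7^2*47^1 * 521^1=-345560544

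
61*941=57401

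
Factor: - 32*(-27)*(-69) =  - 2^5*3^4 * 23^1  =  - 59616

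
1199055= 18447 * 65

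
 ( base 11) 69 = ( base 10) 75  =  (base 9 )83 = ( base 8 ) 113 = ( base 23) 36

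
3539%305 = 184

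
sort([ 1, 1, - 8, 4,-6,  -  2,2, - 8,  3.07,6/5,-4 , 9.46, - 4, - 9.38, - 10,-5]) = [ - 10, - 9.38, - 8,  -  8,- 6, - 5,-4,- 4, - 2,1,  1 , 6/5,2,  3.07,4,  9.46] 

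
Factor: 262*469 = 122878 = 2^1 * 7^1*67^1*131^1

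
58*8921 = 517418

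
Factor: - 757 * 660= - 2^2*3^1*5^1*11^1*757^1 = - 499620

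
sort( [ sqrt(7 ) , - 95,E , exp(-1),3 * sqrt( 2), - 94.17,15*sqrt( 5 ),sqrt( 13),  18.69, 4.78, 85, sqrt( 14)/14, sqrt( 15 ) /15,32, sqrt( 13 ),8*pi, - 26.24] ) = [ - 95, - 94.17, - 26.24,sqrt( 15 ) /15, sqrt( 14 ) /14  ,  exp( - 1), sqrt ( 7 ),  E, sqrt ( 13 ),  sqrt( 13 ),3*sqrt( 2 ),4.78,18.69 , 8 * pi,  32,15*sqrt( 5),  85]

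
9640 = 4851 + 4789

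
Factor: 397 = 397^1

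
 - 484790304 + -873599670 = -1358389974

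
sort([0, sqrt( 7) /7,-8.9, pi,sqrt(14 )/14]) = [ - 8.9, 0, sqrt(14)/14 , sqrt(7)/7,  pi]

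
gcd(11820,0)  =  11820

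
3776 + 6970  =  10746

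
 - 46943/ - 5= 9388+3/5=9388.60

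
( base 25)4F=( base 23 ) 50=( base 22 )55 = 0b1110011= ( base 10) 115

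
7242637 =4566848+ 2675789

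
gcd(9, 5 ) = 1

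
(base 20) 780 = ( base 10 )2960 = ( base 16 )B90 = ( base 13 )1469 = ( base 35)2ek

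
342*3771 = 1289682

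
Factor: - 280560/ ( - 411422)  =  2^3 * 3^1*5^1*7^1 * 11^( - 1)*167^1*18701^( - 1 )=140280/205711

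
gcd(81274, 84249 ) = 1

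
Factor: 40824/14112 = 2^( - 2 )*3^4*7^( - 1 ) = 81/28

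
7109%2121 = 746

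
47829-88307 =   -  40478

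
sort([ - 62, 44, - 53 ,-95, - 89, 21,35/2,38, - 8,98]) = [ - 95, - 89, - 62, - 53 , - 8, 35/2,  21,  38,44 , 98]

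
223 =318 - 95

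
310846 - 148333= 162513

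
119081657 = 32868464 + 86213193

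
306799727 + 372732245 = 679531972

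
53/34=53/34 = 1.56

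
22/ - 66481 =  - 1+66459/66481 = - 0.00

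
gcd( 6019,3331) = 1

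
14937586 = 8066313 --6871273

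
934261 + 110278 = 1044539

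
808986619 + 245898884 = 1054885503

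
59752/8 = 7469 = 7469.00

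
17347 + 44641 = 61988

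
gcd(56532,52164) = 84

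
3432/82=41 + 35/41=41.85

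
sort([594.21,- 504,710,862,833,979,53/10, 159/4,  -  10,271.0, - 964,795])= [ - 964, - 504, - 10, 53/10,159/4 , 271.0,594.21,710 , 795 , 833,862,979 ] 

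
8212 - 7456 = 756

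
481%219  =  43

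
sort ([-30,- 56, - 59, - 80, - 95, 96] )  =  [ - 95,-80, -59 , - 56,- 30, 96] 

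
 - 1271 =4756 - 6027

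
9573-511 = 9062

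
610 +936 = 1546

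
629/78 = 629/78 = 8.06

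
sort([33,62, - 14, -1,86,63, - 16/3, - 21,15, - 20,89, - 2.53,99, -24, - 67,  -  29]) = [ - 67,-29, - 24,  -  21, - 20, - 14, - 16/3, - 2.53, - 1, 15,33, 62,63, 86,89,99 ] 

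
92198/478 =46099/239 =192.88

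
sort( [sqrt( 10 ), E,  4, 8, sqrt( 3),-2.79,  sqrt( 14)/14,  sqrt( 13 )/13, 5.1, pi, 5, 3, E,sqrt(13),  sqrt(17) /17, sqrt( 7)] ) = [ - 2.79, sqrt( 17) /17, sqrt (14) /14, sqrt(13 ) /13,sqrt(3),sqrt( 7), E, E,3, pi,sqrt( 10), sqrt(13),4, 5, 5.1, 8 ]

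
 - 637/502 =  - 637/502= -1.27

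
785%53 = 43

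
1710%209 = 38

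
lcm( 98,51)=4998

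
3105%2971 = 134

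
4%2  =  0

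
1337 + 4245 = 5582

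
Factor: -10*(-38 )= 380 = 2^2*5^1*19^1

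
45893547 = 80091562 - 34198015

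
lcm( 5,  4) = 20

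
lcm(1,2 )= 2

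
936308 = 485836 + 450472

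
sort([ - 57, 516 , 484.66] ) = [-57,  484.66,516] 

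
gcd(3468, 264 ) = 12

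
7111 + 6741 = 13852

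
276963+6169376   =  6446339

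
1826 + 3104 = 4930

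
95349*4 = 381396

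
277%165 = 112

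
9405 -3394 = 6011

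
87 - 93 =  - 6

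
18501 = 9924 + 8577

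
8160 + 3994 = 12154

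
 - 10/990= -1/99 = - 0.01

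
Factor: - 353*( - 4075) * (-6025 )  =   - 8666811875 = - 5^4*163^1* 241^1*353^1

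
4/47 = 4/47 = 0.09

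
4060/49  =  82 + 6/7 = 82.86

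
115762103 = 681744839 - 565982736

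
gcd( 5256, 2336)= 584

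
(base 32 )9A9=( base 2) 10010101001001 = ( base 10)9545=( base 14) 369b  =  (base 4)2111021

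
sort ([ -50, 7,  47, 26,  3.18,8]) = [-50, 3.18, 7, 8,26,47]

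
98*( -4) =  - 392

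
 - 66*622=-41052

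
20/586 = 10/293= 0.03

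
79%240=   79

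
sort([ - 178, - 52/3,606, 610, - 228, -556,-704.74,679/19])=[-704.74,-556,-228, - 178, - 52/3,679/19, 606, 610]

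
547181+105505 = 652686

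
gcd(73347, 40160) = 1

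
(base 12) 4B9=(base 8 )1315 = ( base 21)1d3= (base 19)1ie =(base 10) 717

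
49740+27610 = 77350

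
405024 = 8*50628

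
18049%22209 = 18049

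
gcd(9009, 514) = 1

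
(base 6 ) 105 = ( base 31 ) 1a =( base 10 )41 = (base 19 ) 23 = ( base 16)29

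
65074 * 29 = 1887146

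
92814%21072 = 8526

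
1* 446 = 446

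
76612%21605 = 11797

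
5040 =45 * 112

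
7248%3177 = 894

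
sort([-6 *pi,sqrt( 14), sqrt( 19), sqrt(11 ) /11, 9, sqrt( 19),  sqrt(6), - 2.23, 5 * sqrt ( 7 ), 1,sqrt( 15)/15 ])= [ - 6 * pi, - 2.23, sqrt(  15)/15, sqrt(11 )/11 , 1, sqrt(6),sqrt(14 ),sqrt ( 19),  sqrt(19 ), 9,  5 * sqrt(7 ) ]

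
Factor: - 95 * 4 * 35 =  - 13300= - 2^2*5^2*7^1*19^1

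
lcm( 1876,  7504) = 7504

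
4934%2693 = 2241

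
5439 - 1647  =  3792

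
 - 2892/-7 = 2892/7= 413.14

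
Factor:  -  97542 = -2^1*3^2*5419^1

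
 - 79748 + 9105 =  - 70643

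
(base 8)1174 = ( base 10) 636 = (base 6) 2540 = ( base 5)10021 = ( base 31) kg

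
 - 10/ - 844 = 5/422 = 0.01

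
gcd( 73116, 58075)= 1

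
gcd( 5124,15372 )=5124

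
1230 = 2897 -1667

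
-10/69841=-1 + 69831/69841 = - 0.00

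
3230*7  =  22610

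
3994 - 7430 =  - 3436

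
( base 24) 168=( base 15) 338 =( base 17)28E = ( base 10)728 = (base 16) 2d8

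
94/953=94/953 =0.10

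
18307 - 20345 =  - 2038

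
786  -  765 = 21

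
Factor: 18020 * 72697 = 1309999940 = 2^2*5^1*17^1*53^1*139^1*523^1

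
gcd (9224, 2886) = 2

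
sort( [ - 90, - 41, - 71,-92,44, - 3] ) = [ - 92,  -  90, - 71, - 41, - 3,44]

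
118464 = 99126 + 19338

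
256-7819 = -7563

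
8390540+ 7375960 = 15766500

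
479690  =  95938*5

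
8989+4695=13684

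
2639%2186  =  453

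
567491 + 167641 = 735132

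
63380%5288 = 5212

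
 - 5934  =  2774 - 8708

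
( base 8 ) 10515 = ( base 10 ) 4429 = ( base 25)724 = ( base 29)57l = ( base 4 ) 1011031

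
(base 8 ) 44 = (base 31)15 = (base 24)1c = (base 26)1A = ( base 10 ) 36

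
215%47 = 27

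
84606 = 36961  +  47645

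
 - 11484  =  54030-65514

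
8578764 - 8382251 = 196513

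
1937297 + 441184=2378481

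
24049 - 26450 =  -2401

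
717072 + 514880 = 1231952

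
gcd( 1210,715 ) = 55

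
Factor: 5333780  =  2^2 * 5^1*266689^1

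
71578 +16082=87660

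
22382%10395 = 1592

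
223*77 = 17171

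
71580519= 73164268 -1583749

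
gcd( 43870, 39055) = 535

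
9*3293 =29637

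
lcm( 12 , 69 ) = 276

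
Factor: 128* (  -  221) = - 2^7 * 13^1 * 17^1 = - 28288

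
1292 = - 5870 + 7162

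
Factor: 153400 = 2^3 * 5^2 * 13^1*59^1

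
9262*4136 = 38307632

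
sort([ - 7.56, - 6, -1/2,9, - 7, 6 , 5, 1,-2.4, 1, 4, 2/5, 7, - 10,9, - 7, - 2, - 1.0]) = [ - 10, - 7.56, - 7, - 7,- 6,- 2.4, - 2,-1.0,- 1/2,2/5,1,1,  4, 5,6, 7,9 , 9]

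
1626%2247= 1626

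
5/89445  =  1/17889 = 0.00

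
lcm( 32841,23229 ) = 952389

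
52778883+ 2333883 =55112766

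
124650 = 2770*45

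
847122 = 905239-58117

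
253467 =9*28163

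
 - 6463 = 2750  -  9213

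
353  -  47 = 306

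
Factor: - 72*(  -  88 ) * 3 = 2^6*3^3 *11^1 = 19008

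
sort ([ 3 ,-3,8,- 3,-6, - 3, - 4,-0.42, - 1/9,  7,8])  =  [-6, - 4,-3, - 3,-3, - 0.42,-1/9,3, 7,8,8]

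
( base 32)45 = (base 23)5I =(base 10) 133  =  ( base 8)205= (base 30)4D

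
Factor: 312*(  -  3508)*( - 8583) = 9394059168 = 2^5 * 3^2*13^1*877^1*2861^1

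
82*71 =5822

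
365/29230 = 73/5846= 0.01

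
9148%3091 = 2966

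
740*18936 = 14012640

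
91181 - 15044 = 76137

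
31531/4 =31531/4= 7882.75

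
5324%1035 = 149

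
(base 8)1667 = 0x3B7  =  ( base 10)951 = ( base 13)582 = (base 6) 4223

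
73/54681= 73/54681   =  0.00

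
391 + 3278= 3669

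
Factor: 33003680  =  2^5  *5^1*206273^1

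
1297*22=28534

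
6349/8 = 6349/8 = 793.62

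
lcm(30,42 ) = 210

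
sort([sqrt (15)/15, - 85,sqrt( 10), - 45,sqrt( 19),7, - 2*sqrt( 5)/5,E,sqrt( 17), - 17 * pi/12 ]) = [ - 85,-45, - 17 * pi/12, - 2*sqrt( 5)/5,sqrt( 15)/15,E, sqrt ( 10),sqrt( 17 ),sqrt (19),7]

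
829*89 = 73781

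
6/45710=3/22855 =0.00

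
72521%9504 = 5993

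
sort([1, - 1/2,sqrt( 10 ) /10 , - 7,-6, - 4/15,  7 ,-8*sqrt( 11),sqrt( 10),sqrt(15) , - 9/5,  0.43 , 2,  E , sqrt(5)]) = [ - 8*sqrt(11),- 7, - 6, - 9/5, - 1/2, - 4/15, sqrt(10) /10, 0.43,1,2,sqrt ( 5), E,sqrt(10 ),  sqrt(15),7]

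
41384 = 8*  5173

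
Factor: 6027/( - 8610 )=-7/10=- 2^( - 1)*5^( -1 ) * 7^1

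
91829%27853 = 8270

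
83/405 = 83/405 = 0.20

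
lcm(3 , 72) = 72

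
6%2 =0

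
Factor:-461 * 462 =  - 212982 = - 2^1*3^1 * 7^1*11^1 * 461^1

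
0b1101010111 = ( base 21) 1JF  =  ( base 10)855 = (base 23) 1e4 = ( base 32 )QN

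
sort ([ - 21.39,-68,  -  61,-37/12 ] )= [ - 68, - 61, - 21.39, - 37/12] 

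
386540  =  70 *5522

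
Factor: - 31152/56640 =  - 11/20 = - 2^ ( - 2) * 5^( - 1)*11^1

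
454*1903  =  863962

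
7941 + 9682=17623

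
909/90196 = 909/90196 = 0.01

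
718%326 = 66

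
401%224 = 177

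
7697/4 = 7697/4 = 1924.25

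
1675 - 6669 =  - 4994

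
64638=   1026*63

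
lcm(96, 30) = 480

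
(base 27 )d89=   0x25E6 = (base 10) 9702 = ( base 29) BFG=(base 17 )1g9c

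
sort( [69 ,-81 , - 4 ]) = [ - 81, - 4,69] 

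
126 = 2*63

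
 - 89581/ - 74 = 1210+41/74 = 1210.55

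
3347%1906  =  1441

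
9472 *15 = 142080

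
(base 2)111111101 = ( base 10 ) 509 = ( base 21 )135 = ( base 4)13331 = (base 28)i5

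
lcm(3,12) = 12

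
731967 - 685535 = 46432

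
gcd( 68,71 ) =1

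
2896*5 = 14480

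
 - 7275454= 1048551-8324005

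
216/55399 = 216/55399= 0.00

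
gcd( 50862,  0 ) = 50862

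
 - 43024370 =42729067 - 85753437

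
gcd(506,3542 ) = 506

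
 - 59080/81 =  - 730 + 50/81 = -729.38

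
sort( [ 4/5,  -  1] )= [-1 , 4/5 ] 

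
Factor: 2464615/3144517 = 5^1*199^1*1301^ ( - 1)*2417^( - 1)*2477^1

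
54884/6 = 9147  +  1/3 = 9147.33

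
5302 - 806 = 4496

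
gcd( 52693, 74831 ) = 1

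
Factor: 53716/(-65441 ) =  - 2^2*13^1*31^ ( - 1 )*1033^1*2111^( - 1) 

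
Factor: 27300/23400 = 2^( - 1 ) * 3^( - 1 )*7^1 = 7/6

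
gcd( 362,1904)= 2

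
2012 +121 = 2133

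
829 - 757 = 72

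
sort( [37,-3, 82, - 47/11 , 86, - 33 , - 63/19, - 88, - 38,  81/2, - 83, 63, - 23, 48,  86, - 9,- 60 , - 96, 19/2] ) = [ - 96, - 88, - 83, - 60, - 38 ,-33,-23 ,-9 ,-47/11,-63/19,  -  3, 19/2, 37, 81/2,48, 63, 82,86,  86 ]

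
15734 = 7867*2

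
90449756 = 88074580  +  2375176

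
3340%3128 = 212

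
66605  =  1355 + 65250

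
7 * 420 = 2940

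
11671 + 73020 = 84691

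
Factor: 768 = 2^8 *3^1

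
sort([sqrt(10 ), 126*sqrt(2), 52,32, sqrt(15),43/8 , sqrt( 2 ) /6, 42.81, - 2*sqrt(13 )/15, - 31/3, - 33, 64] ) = [ - 33,-31/3, - 2*sqrt( 13)/15, sqrt( 2)/6, sqrt( 10), sqrt(15),43/8, 32, 42.81,  52,64, 126*sqrt(2 )]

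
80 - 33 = 47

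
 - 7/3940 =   -  7/3940 = -  0.00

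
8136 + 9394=17530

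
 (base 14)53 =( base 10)73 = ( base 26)2L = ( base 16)49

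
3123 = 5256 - 2133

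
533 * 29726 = 15843958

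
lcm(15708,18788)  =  958188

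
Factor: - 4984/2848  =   - 7/4 = - 2^( - 2 )*7^1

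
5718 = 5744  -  26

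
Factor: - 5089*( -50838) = 2^1 * 3^1*7^1*37^1 *229^1 * 727^1 = 258714582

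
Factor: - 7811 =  - 73^1*107^1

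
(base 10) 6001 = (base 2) 1011101110001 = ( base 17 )13D0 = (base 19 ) gbg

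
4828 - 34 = 4794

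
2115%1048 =19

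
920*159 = 146280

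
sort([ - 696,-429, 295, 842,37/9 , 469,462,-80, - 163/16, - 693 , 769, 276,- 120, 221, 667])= [ -696, - 693, - 429, - 120, - 80, - 163/16,  37/9,221, 276, 295, 462, 469,667, 769, 842]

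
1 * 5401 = 5401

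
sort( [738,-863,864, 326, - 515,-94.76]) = [-863,-515, - 94.76, 326  ,  738, 864]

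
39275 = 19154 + 20121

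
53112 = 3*17704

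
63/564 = 21/188 = 0.11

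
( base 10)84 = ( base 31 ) 2m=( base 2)1010100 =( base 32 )2k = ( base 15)59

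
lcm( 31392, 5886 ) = 94176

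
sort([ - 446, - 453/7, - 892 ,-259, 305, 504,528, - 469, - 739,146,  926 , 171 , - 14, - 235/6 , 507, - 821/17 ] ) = [ - 892,-739 , - 469, - 446, - 259, - 453/7,-821/17, - 235/6,-14, 146,171,305 , 504,507,528,926] 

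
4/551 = 4/551= 0.01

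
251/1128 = 251/1128= 0.22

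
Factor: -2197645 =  - 5^1*53^1*8293^1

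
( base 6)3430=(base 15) 390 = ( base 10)810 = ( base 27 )130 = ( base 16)32A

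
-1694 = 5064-6758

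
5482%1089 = 37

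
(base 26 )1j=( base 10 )45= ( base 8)55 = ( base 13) 36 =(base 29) 1G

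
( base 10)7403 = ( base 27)a45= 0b1110011101011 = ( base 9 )11135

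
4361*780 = 3401580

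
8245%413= 398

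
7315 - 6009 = 1306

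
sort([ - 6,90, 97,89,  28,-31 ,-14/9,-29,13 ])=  [ - 31,-29 , - 6,-14/9,13,28, 89, 90,97 ]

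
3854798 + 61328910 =65183708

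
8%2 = 0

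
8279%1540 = 579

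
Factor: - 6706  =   - 2^1*7^1 * 479^1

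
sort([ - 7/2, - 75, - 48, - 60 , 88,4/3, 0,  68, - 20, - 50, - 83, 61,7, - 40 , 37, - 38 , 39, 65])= [ - 83, - 75, - 60,  -  50, - 48, - 40, - 38, - 20,-7/2,0, 4/3, 7, 37,  39, 61, 65, 68,  88 ] 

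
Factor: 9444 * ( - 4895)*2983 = - 137899257540 =-2^2*3^1 * 5^1*11^1*19^1*89^1*157^1*787^1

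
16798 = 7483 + 9315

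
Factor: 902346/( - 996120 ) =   -  2^( - 2)*3^( - 1 ) * 5^( - 1)*59^1*2549^1*2767^( - 1 ) = -  150391/166020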